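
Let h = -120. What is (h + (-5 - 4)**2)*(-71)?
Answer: 2769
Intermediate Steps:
(h + (-5 - 4)**2)*(-71) = (-120 + (-5 - 4)**2)*(-71) = (-120 + (-9)**2)*(-71) = (-120 + 81)*(-71) = -39*(-71) = 2769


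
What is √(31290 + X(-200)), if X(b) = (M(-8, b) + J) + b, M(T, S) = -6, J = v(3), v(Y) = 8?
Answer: 2*√7773 ≈ 176.33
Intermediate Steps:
J = 8
X(b) = 2 + b (X(b) = (-6 + 8) + b = 2 + b)
√(31290 + X(-200)) = √(31290 + (2 - 200)) = √(31290 - 198) = √31092 = 2*√7773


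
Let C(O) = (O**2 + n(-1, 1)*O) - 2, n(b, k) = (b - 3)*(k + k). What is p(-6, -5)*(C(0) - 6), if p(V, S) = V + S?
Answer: 88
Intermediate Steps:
n(b, k) = 2*k*(-3 + b) (n(b, k) = (-3 + b)*(2*k) = 2*k*(-3 + b))
p(V, S) = S + V
C(O) = -2 + O**2 - 8*O (C(O) = (O**2 + (2*1*(-3 - 1))*O) - 2 = (O**2 + (2*1*(-4))*O) - 2 = (O**2 - 8*O) - 2 = -2 + O**2 - 8*O)
p(-6, -5)*(C(0) - 6) = (-5 - 6)*((-2 + 0**2 - 8*0) - 6) = -11*((-2 + 0 + 0) - 6) = -11*(-2 - 6) = -11*(-8) = 88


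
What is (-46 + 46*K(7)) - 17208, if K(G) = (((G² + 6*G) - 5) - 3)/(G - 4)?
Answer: -47944/3 ≈ -15981.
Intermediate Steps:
K(G) = (-8 + G² + 6*G)/(-4 + G) (K(G) = ((-5 + G² + 6*G) - 3)/(-4 + G) = (-8 + G² + 6*G)/(-4 + G))
(-46 + 46*K(7)) - 17208 = (-46 + 46*((-8 + 7² + 6*7)/(-4 + 7))) - 17208 = (-46 + 46*((-8 + 49 + 42)/3)) - 17208 = (-46 + 46*((⅓)*83)) - 17208 = (-46 + 46*(83/3)) - 17208 = (-46 + 3818/3) - 17208 = 3680/3 - 17208 = -47944/3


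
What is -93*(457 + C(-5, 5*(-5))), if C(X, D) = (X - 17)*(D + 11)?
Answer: -71145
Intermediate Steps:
C(X, D) = (-17 + X)*(11 + D)
-93*(457 + C(-5, 5*(-5))) = -93*(457 + (-187 - 85*(-5) + 11*(-5) + (5*(-5))*(-5))) = -93*(457 + (-187 - 17*(-25) - 55 - 25*(-5))) = -93*(457 + (-187 + 425 - 55 + 125)) = -93*(457 + 308) = -93*765 = -71145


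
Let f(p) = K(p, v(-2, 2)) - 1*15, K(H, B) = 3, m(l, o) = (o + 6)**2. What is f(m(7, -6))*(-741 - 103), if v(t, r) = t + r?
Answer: 10128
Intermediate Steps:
m(l, o) = (6 + o)**2
v(t, r) = r + t
f(p) = -12 (f(p) = 3 - 1*15 = 3 - 15 = -12)
f(m(7, -6))*(-741 - 103) = -12*(-741 - 103) = -12*(-844) = 10128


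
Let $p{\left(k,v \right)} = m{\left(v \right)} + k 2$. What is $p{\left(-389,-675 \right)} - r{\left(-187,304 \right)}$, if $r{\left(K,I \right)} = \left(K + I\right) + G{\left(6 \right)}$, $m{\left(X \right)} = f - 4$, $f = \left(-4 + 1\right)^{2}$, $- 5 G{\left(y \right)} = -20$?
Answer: $-894$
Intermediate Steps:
$G{\left(y \right)} = 4$ ($G{\left(y \right)} = \left(- \frac{1}{5}\right) \left(-20\right) = 4$)
$f = 9$ ($f = \left(-3\right)^{2} = 9$)
$m{\left(X \right)} = 5$ ($m{\left(X \right)} = 9 - 4 = 5$)
$r{\left(K,I \right)} = 4 + I + K$ ($r{\left(K,I \right)} = \left(K + I\right) + 4 = \left(I + K\right) + 4 = 4 + I + K$)
$p{\left(k,v \right)} = 5 + 2 k$ ($p{\left(k,v \right)} = 5 + k 2 = 5 + 2 k$)
$p{\left(-389,-675 \right)} - r{\left(-187,304 \right)} = \left(5 + 2 \left(-389\right)\right) - \left(4 + 304 - 187\right) = \left(5 - 778\right) - 121 = -773 - 121 = -894$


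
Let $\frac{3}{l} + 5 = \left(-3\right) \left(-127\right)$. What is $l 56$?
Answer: $\frac{21}{47} \approx 0.44681$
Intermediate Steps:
$l = \frac{3}{376}$ ($l = \frac{3}{-5 - -381} = \frac{3}{-5 + 381} = \frac{3}{376} \approx 0.0079787$)
$l 56 = \frac{3}{376} \cdot 56 = \frac{21}{47}$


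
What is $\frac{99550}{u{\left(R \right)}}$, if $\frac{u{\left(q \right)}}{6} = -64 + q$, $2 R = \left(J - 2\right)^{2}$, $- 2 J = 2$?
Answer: $- \frac{99550}{357} \approx -278.85$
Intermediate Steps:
$J = -1$ ($J = \left(- \frac{1}{2}\right) 2 = -1$)
$R = \frac{9}{2}$ ($R = \frac{\left(-1 - 2\right)^{2}}{2} = \frac{\left(-3\right)^{2}}{2} = \frac{1}{2} \cdot 9 = \frac{9}{2} \approx 4.5$)
$u{\left(q \right)} = -384 + 6 q$ ($u{\left(q \right)} = 6 \left(-64 + q\right) = -384 + 6 q$)
$\frac{99550}{u{\left(R \right)}} = \frac{99550}{-384 + 6 \cdot \frac{9}{2}} = \frac{99550}{-384 + 27} = \frac{99550}{-357} = 99550 \left(- \frac{1}{357}\right) = - \frac{99550}{357}$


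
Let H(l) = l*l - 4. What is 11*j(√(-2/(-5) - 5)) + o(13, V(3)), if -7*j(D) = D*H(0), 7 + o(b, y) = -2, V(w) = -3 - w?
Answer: -9 + 44*I*√115/35 ≈ -9.0 + 13.481*I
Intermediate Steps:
H(l) = -4 + l² (H(l) = l² - 4 = -4 + l²)
o(b, y) = -9 (o(b, y) = -7 - 2 = -9)
j(D) = 4*D/7 (j(D) = -D*(-4 + 0²)/7 = -D*(-4 + 0)/7 = -D*(-4)/7 = -(-4)*D/7 = 4*D/7)
11*j(√(-2/(-5) - 5)) + o(13, V(3)) = 11*(4*√(-2/(-5) - 5)/7) - 9 = 11*(4*√(-2*(-⅕) - 5)/7) - 9 = 11*(4*√(⅖ - 5)/7) - 9 = 11*(4*√(-23/5)/7) - 9 = 11*(4*(I*√115/5)/7) - 9 = 11*(4*I*√115/35) - 9 = 44*I*√115/35 - 9 = -9 + 44*I*√115/35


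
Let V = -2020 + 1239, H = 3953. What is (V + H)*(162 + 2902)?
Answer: 9719008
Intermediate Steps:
V = -781
(V + H)*(162 + 2902) = (-781 + 3953)*(162 + 2902) = 3172*3064 = 9719008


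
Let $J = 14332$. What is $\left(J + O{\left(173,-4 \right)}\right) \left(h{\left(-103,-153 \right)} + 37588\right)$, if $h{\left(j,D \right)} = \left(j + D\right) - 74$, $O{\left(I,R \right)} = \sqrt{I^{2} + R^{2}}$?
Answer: $533981656 + 37258 \sqrt{29945} \approx 5.4043 \cdot 10^{8}$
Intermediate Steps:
$h{\left(j,D \right)} = -74 + D + j$ ($h{\left(j,D \right)} = \left(D + j\right) - 74 = -74 + D + j$)
$\left(J + O{\left(173,-4 \right)}\right) \left(h{\left(-103,-153 \right)} + 37588\right) = \left(14332 + \sqrt{173^{2} + \left(-4\right)^{2}}\right) \left(\left(-74 - 153 - 103\right) + 37588\right) = \left(14332 + \sqrt{29929 + 16}\right) \left(-330 + 37588\right) = \left(14332 + \sqrt{29945}\right) 37258 = 533981656 + 37258 \sqrt{29945}$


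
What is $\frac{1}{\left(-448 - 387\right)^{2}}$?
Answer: $\frac{1}{697225} \approx 1.4343 \cdot 10^{-6}$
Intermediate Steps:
$\frac{1}{\left(-448 - 387\right)^{2}} = \frac{1}{\left(-835\right)^{2}} = \frac{1}{697225}$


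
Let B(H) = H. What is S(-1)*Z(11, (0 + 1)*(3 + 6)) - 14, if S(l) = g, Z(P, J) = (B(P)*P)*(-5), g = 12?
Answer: -7274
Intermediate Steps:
Z(P, J) = -5*P² (Z(P, J) = (P*P)*(-5) = P²*(-5) = -5*P²)
S(l) = 12
S(-1)*Z(11, (0 + 1)*(3 + 6)) - 14 = 12*(-5*11²) - 14 = 12*(-5*121) - 14 = 12*(-605) - 14 = -7260 - 14 = -7274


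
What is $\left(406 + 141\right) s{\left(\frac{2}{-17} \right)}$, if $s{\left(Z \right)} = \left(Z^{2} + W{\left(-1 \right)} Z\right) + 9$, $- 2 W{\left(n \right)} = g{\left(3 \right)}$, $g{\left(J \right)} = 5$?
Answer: $\frac{1471430}{289} \approx 5091.5$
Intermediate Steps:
$W{\left(n \right)} = - \frac{5}{2}$ ($W{\left(n \right)} = \left(- \frac{1}{2}\right) 5 = - \frac{5}{2}$)
$s{\left(Z \right)} = 9 + Z^{2} - \frac{5 Z}{2}$ ($s{\left(Z \right)} = \left(Z^{2} - \frac{5 Z}{2}\right) + 9 = 9 + Z^{2} - \frac{5 Z}{2}$)
$\left(406 + 141\right) s{\left(\frac{2}{-17} \right)} = \left(406 + 141\right) \left(9 + \left(\frac{2}{-17}\right)^{2} - \frac{5 \frac{2}{-17}}{2}\right) = 547 \left(9 + \left(2 \left(- \frac{1}{17}\right)\right)^{2} - \frac{5 \cdot 2 \left(- \frac{1}{17}\right)}{2}\right) = 547 \left(9 + \left(- \frac{2}{17}\right)^{2} - - \frac{5}{17}\right) = 547 \left(9 + \frac{4}{289} + \frac{5}{17}\right) = 547 \cdot \frac{2690}{289} = \frac{1471430}{289}$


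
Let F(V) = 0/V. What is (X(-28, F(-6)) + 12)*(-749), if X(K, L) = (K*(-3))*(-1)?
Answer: 53928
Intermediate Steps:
F(V) = 0
X(K, L) = 3*K (X(K, L) = -3*K*(-1) = 3*K)
(X(-28, F(-6)) + 12)*(-749) = (3*(-28) + 12)*(-749) = (-84 + 12)*(-749) = -72*(-749) = 53928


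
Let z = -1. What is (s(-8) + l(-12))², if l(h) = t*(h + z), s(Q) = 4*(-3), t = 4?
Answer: 4096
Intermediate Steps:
s(Q) = -12
l(h) = -4 + 4*h (l(h) = 4*(h - 1) = 4*(-1 + h) = -4 + 4*h)
(s(-8) + l(-12))² = (-12 + (-4 + 4*(-12)))² = (-12 + (-4 - 48))² = (-12 - 52)² = (-64)² = 4096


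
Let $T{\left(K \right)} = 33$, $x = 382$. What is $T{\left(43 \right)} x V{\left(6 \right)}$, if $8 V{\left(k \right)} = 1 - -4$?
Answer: $\frac{31515}{4} \approx 7878.8$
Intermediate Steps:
$V{\left(k \right)} = \frac{5}{8}$ ($V{\left(k \right)} = \frac{1 - -4}{8} = \frac{1 + 4}{8} = \frac{1}{8} \cdot 5 = \frac{5}{8}$)
$T{\left(43 \right)} x V{\left(6 \right)} = 33 \cdot 382 \cdot \frac{5}{8} = 33 \cdot \frac{955}{4} = \frac{31515}{4}$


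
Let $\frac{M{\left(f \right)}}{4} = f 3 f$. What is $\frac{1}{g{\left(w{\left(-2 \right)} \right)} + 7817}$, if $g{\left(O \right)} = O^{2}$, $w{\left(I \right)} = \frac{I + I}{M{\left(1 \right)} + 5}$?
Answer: $\frac{289}{2259129} \approx 0.00012793$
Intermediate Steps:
$M{\left(f \right)} = 12 f^{2}$ ($M{\left(f \right)} = 4 f 3 f = 4 \cdot 3 f f = 4 \cdot 3 f^{2} = 12 f^{2}$)
$w{\left(I \right)} = \frac{2 I}{17}$ ($w{\left(I \right)} = \frac{I + I}{12 \cdot 1^{2} + 5} = \frac{2 I}{12 \cdot 1 + 5} = \frac{2 I}{12 + 5} = \frac{2 I}{17}$)
$\frac{1}{g{\left(w{\left(-2 \right)} \right)} + 7817} = \frac{1}{\left(\frac{2}{17} \left(-2\right)\right)^{2} + 7817} = \frac{1}{\left(- \frac{4}{17}\right)^{2} + 7817} = \frac{1}{\frac{16}{289} + 7817} = \frac{1}{\frac{2259129}{289}} = \frac{289}{2259129}$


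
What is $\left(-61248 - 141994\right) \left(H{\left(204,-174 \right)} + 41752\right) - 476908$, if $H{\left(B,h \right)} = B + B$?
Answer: $-8569159628$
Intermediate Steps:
$H{\left(B,h \right)} = 2 B$
$\left(-61248 - 141994\right) \left(H{\left(204,-174 \right)} + 41752\right) - 476908 = \left(-61248 - 141994\right) \left(2 \cdot 204 + 41752\right) - 476908 = - 203242 \left(408 + 41752\right) - 476908 = \left(-203242\right) 42160 - 476908 = -8568682720 - 476908 = -8569159628$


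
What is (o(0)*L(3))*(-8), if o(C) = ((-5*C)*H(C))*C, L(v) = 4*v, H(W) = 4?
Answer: 0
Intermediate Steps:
o(C) = -20*C**2 (o(C) = (-5*C*4)*C = (-20*C)*C = -20*C**2)
(o(0)*L(3))*(-8) = ((-20*0**2)*(4*3))*(-8) = (-20*0*12)*(-8) = (0*12)*(-8) = 0*(-8) = 0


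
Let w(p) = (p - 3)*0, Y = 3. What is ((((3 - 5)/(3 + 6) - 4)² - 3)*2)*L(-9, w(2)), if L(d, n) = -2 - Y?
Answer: -12010/81 ≈ -148.27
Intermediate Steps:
w(p) = 0 (w(p) = (-3 + p)*0 = 0)
L(d, n) = -5 (L(d, n) = -2 - 1*3 = -2 - 3 = -5)
((((3 - 5)/(3 + 6) - 4)² - 3)*2)*L(-9, w(2)) = ((((3 - 5)/(3 + 6) - 4)² - 3)*2)*(-5) = (((-2/9 - 4)² - 3)*2)*(-5) = (((-38/9)² - 3)*2)*(-5) = ((1444/81 - 3)*2)*(-5) = ((1201/81)*2)*(-5) = (2402/81)*(-5) = -12010/81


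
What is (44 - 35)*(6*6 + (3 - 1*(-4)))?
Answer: 387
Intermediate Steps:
(44 - 35)*(6*6 + (3 - 1*(-4))) = 9*(36 + (3 + 4)) = 9*(36 + 7) = 9*43 = 387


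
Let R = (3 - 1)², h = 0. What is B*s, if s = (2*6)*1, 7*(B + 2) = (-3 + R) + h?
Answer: -156/7 ≈ -22.286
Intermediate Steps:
R = 4 (R = 2² = 4)
B = -13/7 (B = -2 + ((-3 + 4) + 0)/7 = -2 + (1 + 0)/7 = -2 + (⅐)*1 = -2 + ⅐ = -13/7 ≈ -1.8571)
s = 12 (s = 12*1 = 12)
B*s = -13/7*12 = -156/7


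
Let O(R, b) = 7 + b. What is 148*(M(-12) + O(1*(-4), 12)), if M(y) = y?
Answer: 1036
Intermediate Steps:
148*(M(-12) + O(1*(-4), 12)) = 148*(-12 + (7 + 12)) = 148*(-12 + 19) = 148*7 = 1036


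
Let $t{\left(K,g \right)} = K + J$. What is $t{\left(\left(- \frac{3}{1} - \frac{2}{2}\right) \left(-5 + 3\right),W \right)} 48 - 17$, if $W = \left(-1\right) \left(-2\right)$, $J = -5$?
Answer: $127$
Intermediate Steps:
$W = 2$
$t{\left(K,g \right)} = -5 + K$ ($t{\left(K,g \right)} = K - 5 = -5 + K$)
$t{\left(\left(- \frac{3}{1} - \frac{2}{2}\right) \left(-5 + 3\right),W \right)} 48 - 17 = \left(-5 + \left(- \frac{3}{1} - \frac{2}{2}\right) \left(-5 + 3\right)\right) 48 - 17 = \left(-5 + \left(\left(-3\right) 1 - 1\right) \left(-2\right)\right) 48 - 17 = \left(-5 + \left(-3 - 1\right) \left(-2\right)\right) 48 - 17 = \left(-5 - -8\right) 48 - 17 = \left(-5 + 8\right) 48 - 17 = 3 \cdot 48 - 17 = 144 - 17 = 127$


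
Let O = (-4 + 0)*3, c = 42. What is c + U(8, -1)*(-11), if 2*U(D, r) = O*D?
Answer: 570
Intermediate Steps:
O = -12 (O = -4*3 = -12)
U(D, r) = -6*D (U(D, r) = (-12*D)/2 = -6*D)
c + U(8, -1)*(-11) = 42 - 6*8*(-11) = 42 - 48*(-11) = 42 + 528 = 570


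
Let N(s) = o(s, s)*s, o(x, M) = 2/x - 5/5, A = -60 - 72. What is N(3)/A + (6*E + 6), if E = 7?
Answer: 6337/132 ≈ 48.008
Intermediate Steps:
A = -132
o(x, M) = -1 + 2/x (o(x, M) = 2/x - 5*1/5 = 2/x - 1 = -1 + 2/x)
N(s) = 2 - s (N(s) = ((2 - s)/s)*s = 2 - s)
N(3)/A + (6*E + 6) = (2 - 1*3)/(-132) + (6*7 + 6) = -(2 - 3)/132 + (42 + 6) = -1/132*(-1) + 48 = 1/132 + 48 = 6337/132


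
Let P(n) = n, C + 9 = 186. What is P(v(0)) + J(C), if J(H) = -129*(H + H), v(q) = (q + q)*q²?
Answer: -45666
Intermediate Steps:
C = 177 (C = -9 + 186 = 177)
v(q) = 2*q³ (v(q) = (2*q)*q² = 2*q³)
J(H) = -258*H
P(v(0)) + J(C) = 2*0³ - 258*177 = 2*0 - 45666 = 0 - 45666 = -45666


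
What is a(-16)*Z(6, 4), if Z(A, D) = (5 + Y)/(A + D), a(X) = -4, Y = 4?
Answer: -18/5 ≈ -3.6000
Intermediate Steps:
Z(A, D) = 9/(A + D) (Z(A, D) = (5 + 4)/(A + D) = 9/(A + D))
a(-16)*Z(6, 4) = -36/(6 + 4) = -36/10 = -4*9/10 = -18/5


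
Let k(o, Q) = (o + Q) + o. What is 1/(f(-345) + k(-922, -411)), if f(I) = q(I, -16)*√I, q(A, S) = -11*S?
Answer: -41/286759 - 16*I*√345/1433795 ≈ -0.00014298 - 0.00020727*I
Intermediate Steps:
f(I) = 176*√I (f(I) = (-11*(-16))*√I = 176*√I)
k(o, Q) = Q + 2*o (k(o, Q) = (Q + o) + o = Q + 2*o)
1/(f(-345) + k(-922, -411)) = 1/(176*√(-345) + (-411 + 2*(-922))) = 1/(176*(I*√345) + (-411 - 1844)) = 1/(176*I*√345 - 2255) = 1/(-2255 + 176*I*√345)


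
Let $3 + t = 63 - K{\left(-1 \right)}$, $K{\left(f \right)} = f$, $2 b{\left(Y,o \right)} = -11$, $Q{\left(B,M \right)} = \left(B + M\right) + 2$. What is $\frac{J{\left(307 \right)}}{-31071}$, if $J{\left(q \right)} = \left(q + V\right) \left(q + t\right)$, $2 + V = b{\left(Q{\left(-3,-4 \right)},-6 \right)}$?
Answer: $- \frac{110216}{31071} \approx -3.5472$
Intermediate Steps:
$Q{\left(B,M \right)} = 2 + B + M$
$b{\left(Y,o \right)} = - \frac{11}{2}$ ($b{\left(Y,o \right)} = \frac{1}{2} \left(-11\right) = - \frac{11}{2}$)
$V = - \frac{15}{2}$ ($V = -2 - \frac{11}{2} = - \frac{15}{2} \approx -7.5$)
$t = 61$ ($t = -3 + \left(63 - -1\right) = -3 + \left(63 + 1\right) = -3 + 64 = 61$)
$J{\left(q \right)} = \left(61 + q\right) \left(- \frac{15}{2} + q\right)$ ($J{\left(q \right)} = \left(q - \frac{15}{2}\right) \left(q + 61\right) = \left(- \frac{15}{2} + q\right) \left(61 + q\right) = \left(61 + q\right) \left(- \frac{15}{2} + q\right)$)
$\frac{J{\left(307 \right)}}{-31071} = \frac{- \frac{915}{2} + 307^{2} + \frac{107}{2} \cdot 307}{-31071} = \left(- \frac{915}{2} + 94249 + \frac{32849}{2}\right) \left(- \frac{1}{31071}\right) = 110216 \left(- \frac{1}{31071}\right) = - \frac{110216}{31071}$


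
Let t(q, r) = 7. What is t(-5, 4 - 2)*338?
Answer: 2366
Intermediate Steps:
t(-5, 4 - 2)*338 = 7*338 = 2366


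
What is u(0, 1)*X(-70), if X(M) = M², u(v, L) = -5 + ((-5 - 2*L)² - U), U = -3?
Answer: 230300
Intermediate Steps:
u(v, L) = -2 + (-5 - 2*L)² (u(v, L) = -5 + ((-5 - 2*L)² - 1*(-3)) = -5 + ((-5 - 2*L)² + 3) = -5 + (3 + (-5 - 2*L)²) = -2 + (-5 - 2*L)²)
u(0, 1)*X(-70) = (-2 + (5 + 2*1)²)*(-70)² = (-2 + (5 + 2)²)*4900 = (-2 + 7²)*4900 = (-2 + 49)*4900 = 47*4900 = 230300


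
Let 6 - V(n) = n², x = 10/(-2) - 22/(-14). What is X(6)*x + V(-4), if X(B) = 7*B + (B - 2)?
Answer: -1174/7 ≈ -167.71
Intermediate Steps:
x = -24/7 (x = 10*(-½) - 22*(-1/14) = -5 + 11/7 = -24/7 ≈ -3.4286)
X(B) = -2 + 8*B (X(B) = 7*B + (-2 + B) = -2 + 8*B)
V(n) = 6 - n²
X(6)*x + V(-4) = (-2 + 8*6)*(-24/7) + (6 - 1*(-4)²) = (-2 + 48)*(-24/7) + (6 - 1*16) = 46*(-24/7) + (6 - 16) = -1104/7 - 10 = -1174/7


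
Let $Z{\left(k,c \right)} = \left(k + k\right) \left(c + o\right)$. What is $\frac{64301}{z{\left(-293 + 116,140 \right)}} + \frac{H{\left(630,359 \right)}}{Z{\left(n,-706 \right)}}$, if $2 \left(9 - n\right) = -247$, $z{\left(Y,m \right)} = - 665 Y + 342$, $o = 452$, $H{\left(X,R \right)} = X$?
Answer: $\frac{425373070}{794574357} \approx 0.53535$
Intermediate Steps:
$z{\left(Y,m \right)} = 342 - 665 Y$
$n = \frac{265}{2}$ ($n = 9 - - \frac{247}{2} = 9 + \frac{247}{2} = \frac{265}{2} \approx 132.5$)
$Z{\left(k,c \right)} = 2 k \left(452 + c\right)$ ($Z{\left(k,c \right)} = \left(k + k\right) \left(c + 452\right) = 2 k \left(452 + c\right)$)
$\frac{64301}{z{\left(-293 + 116,140 \right)}} + \frac{H{\left(630,359 \right)}}{Z{\left(n,-706 \right)}} = \frac{64301}{342 - 665 \left(-293 + 116\right)} + \frac{630}{2 \cdot \frac{265}{2} \left(452 - 706\right)} = \frac{64301}{342 - -117705} + \frac{630}{2 \cdot \frac{265}{2} \left(-254\right)} = \frac{64301}{342 + 117705} + \frac{630}{-67310} = \frac{64301}{118047} + 630 \left(- \frac{1}{67310}\right) = 64301 \cdot \frac{1}{118047} - \frac{63}{6731} = \frac{64301}{118047} - \frac{63}{6731} = \frac{425373070}{794574357}$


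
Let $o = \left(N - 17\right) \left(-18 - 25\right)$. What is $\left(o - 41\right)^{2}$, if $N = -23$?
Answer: $2819041$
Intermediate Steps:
$o = 1720$ ($o = \left(-23 - 17\right) \left(-18 - 25\right) = \left(-40\right) \left(-43\right) = 1720$)
$\left(o - 41\right)^{2} = \left(1720 - 41\right)^{2} = 1679^{2} = 2819041$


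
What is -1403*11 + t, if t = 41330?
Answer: 25897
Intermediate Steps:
-1403*11 + t = -1403*11 + 41330 = -15433 + 41330 = 25897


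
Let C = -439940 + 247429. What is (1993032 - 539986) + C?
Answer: 1260535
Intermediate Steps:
C = -192511
(1993032 - 539986) + C = (1993032 - 539986) - 192511 = 1453046 - 192511 = 1260535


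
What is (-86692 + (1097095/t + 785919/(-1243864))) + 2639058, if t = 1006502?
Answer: 93983508253198535/36822105992 ≈ 2.5524e+6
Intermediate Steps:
(-86692 + (1097095/t + 785919/(-1243864))) + 2639058 = (-86692 + (1097095/1006502 + 785919/(-1243864))) + 2639058 = (-86692 + (1097095*(1/1006502) + 785919*(-1/1243864))) + 2639058 = (-86692 + (64535/59206 - 785919/1243864)) + 2639058 = (-86692 + 16870821463/36822105992) + 2639058 = -3192165141837001/36822105992 + 2639058 = 93983508253198535/36822105992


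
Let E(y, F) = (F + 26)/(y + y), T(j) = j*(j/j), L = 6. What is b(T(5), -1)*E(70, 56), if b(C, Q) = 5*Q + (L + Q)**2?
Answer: 82/7 ≈ 11.714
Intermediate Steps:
T(j) = j (T(j) = j*1 = j)
E(y, F) = (26 + F)/(2*y) (E(y, F) = (26 + F)/((2*y)) = (26 + F)*(1/(2*y)) = (26 + F)/(2*y))
b(C, Q) = (6 + Q)**2 + 5*Q (b(C, Q) = 5*Q + (6 + Q)**2 = (6 + Q)**2 + 5*Q)
b(T(5), -1)*E(70, 56) = ((6 - 1)**2 + 5*(-1))*((1/2)*(26 + 56)/70) = (5**2 - 5)*((1/2)*(1/70)*82) = (25 - 5)*(41/70) = 20*(41/70) = 82/7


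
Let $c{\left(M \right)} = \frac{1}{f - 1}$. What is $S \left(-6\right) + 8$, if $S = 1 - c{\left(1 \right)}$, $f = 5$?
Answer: $\frac{7}{2} \approx 3.5$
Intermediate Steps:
$c{\left(M \right)} = \frac{1}{4}$ ($c{\left(M \right)} = \frac{1}{5 - 1} = \frac{1}{4}$)
$S = \frac{3}{4}$ ($S = 1 - \frac{1}{4} = \frac{3}{4} \approx 0.75$)
$S \left(-6\right) + 8 = \frac{3}{4} \left(-6\right) + 8 = - \frac{9}{2} + 8 = \frac{7}{2}$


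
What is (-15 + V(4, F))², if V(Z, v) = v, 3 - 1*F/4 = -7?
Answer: 625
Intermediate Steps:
F = 40 (F = 12 - 4*(-7) = 12 + 28 = 40)
(-15 + V(4, F))² = (-15 + 40)² = 25² = 625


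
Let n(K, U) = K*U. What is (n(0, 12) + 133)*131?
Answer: 17423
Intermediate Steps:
(n(0, 12) + 133)*131 = (0*12 + 133)*131 = (0 + 133)*131 = 133*131 = 17423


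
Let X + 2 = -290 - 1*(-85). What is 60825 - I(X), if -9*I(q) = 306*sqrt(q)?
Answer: 60825 + 102*I*sqrt(23) ≈ 60825.0 + 489.17*I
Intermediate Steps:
X = -207 (X = -2 + (-290 - 1*(-85)) = -2 + (-290 + 85) = -2 - 205 = -207)
I(q) = -34*sqrt(q)
60825 - I(X) = 60825 - (-34)*sqrt(-207) = 60825 - (-34)*3*I*sqrt(23) = 60825 - (-102)*I*sqrt(23) = 60825 + 102*I*sqrt(23)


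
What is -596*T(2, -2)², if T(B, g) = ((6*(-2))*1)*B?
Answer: -343296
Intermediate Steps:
T(B, g) = -12*B (T(B, g) = (-12*1)*B = -12*B)
-596*T(2, -2)² = -596*(-12*2)² = -596*(-24)² = -596*576 = -343296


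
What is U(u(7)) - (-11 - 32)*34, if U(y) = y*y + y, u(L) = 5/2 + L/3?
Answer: 53647/36 ≈ 1490.2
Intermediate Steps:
u(L) = 5/2 + L/3 (u(L) = 5*(½) + L*(⅓) = 5/2 + L/3)
U(y) = y + y² (U(y) = y² + y = y + y²)
U(u(7)) - (-11 - 32)*34 = (5/2 + (⅓)*7)*(1 + (5/2 + (⅓)*7)) - (-11 - 32)*34 = (5/2 + 7/3)*(1 + (5/2 + 7/3)) - (-43)*34 = 29*(1 + 29/6)/6 - 1*(-1462) = (29/6)*(35/6) + 1462 = 1015/36 + 1462 = 53647/36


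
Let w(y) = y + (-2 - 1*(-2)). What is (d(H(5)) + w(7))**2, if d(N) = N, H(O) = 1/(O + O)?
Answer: 5041/100 ≈ 50.410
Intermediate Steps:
H(O) = 1/(2*O)
w(y) = y (w(y) = y + (-2 + 2) = y + 0 = y)
(d(H(5)) + w(7))**2 = ((1/2)/5 + 7)**2 = ((1/2)*(1/5) + 7)**2 = (1/10 + 7)**2 = (71/10)**2 = 5041/100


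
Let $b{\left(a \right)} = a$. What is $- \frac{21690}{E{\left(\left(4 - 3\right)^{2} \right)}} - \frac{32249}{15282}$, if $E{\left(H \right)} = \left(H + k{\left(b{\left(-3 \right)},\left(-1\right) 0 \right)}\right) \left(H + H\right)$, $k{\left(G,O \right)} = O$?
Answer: $- \frac{165765539}{15282} \approx -10847.0$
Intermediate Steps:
$E{\left(H \right)} = 2 H^{2}$ ($E{\left(H \right)} = \left(H - 0\right) \left(H + H\right) = \left(H + 0\right) 2 H = H 2 H = 2 H^{2}$)
$- \frac{21690}{E{\left(\left(4 - 3\right)^{2} \right)}} - \frac{32249}{15282} = - \frac{21690}{2 \left(\left(4 - 3\right)^{2}\right)^{2}} - \frac{32249}{15282} = - \frac{21690}{2 \left(1^{2}\right)^{2}} - \frac{32249}{15282} = - \frac{21690}{2 \cdot 1^{2}} - \frac{32249}{15282} = - \frac{21690}{2 \cdot 1} - \frac{32249}{15282} = - \frac{21690}{2} - \frac{32249}{15282} = \left(-21690\right) \frac{1}{2} - \frac{32249}{15282} = -10845 - \frac{32249}{15282} = - \frac{165765539}{15282}$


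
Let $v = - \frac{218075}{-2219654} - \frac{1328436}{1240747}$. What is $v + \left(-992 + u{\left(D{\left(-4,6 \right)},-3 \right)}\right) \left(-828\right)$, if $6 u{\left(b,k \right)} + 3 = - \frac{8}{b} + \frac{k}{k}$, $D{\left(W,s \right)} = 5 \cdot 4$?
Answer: $\frac{11315014071742472773}{13770145207690} \approx 8.2171 \cdot 10^{5}$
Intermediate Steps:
$D{\left(W,s \right)} = 20$
$u{\left(b,k \right)} = - \frac{1}{3} - \frac{4}{3 b}$ ($u{\left(b,k \right)} = - \frac{1}{2} + \frac{- \frac{8}{b} + \frac{k}{k}}{6} = - \frac{1}{2} + \frac{- \frac{8}{b} + 1}{6} = - \frac{1}{2} + \frac{1 - \frac{8}{b}}{6} = - \frac{1}{2} + \left(\frac{1}{6} - \frac{4}{3 b}\right) = - \frac{1}{3} - \frac{4}{3 b}$)
$v = - \frac{2678092379119}{2754029041538}$ ($v = \left(-218075\right) \left(- \frac{1}{2219654}\right) - \frac{1328436}{1240747} = \frac{218075}{2219654} - \frac{1328436}{1240747} = - \frac{2678092379119}{2754029041538} \approx -0.97243$)
$v + \left(-992 + u{\left(D{\left(-4,6 \right)},-3 \right)}\right) \left(-828\right) = - \frac{2678092379119}{2754029041538} + \left(-992 + \frac{-4 - 20}{3 \cdot 20}\right) \left(-828\right) = - \frac{2678092379119}{2754029041538} + \left(-992 + \frac{1}{3} \cdot \frac{1}{20} \left(-4 - 20\right)\right) \left(-828\right) = - \frac{2678092379119}{2754029041538} + \left(-992 + \frac{1}{3} \cdot \frac{1}{20} \left(-24\right)\right) \left(-828\right) = - \frac{2678092379119}{2754029041538} + \left(-992 - \frac{2}{5}\right) \left(-828\right) = - \frac{2678092379119}{2754029041538} - - \frac{4108536}{5} = - \frac{2678092379119}{2754029041538} + \frac{4108536}{5} = \frac{11315014071742472773}{13770145207690}$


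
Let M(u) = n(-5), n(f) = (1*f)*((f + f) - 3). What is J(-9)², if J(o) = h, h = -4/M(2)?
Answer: 16/4225 ≈ 0.0037870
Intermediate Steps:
n(f) = f*(-3 + 2*f) (n(f) = f*(2*f - 3) = f*(-3 + 2*f))
M(u) = 65 (M(u) = -5*(-3 + 2*(-5)) = -5*(-3 - 10) = -5*(-13) = 65)
h = -4/65 ≈ -0.061538
J(o) = -4/65
J(-9)² = (-4/65)² = 16/4225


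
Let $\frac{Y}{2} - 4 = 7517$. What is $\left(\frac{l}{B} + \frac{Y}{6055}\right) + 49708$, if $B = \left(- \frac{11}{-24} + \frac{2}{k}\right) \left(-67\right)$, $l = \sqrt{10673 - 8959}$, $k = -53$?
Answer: $\frac{300996982}{6055} - \frac{1272 \sqrt{1714}}{35845} \approx 49709.0$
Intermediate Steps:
$Y = 15042$ ($Y = 8 + 2 \cdot 7517 = 8 + 15034 = 15042$)
$l = \sqrt{1714} \approx 41.401$
$B = - \frac{35845}{1272}$ ($B = \left(- \frac{11}{-24} + \frac{2}{-53}\right) \left(-67\right) = \left(\left(-11\right) \left(- \frac{1}{24}\right) + 2 \left(- \frac{1}{53}\right)\right) \left(-67\right) = \left(\frac{11}{24} - \frac{2}{53}\right) \left(-67\right) = \frac{535}{1272} \left(-67\right) = - \frac{35845}{1272} \approx -28.18$)
$\left(\frac{l}{B} + \frac{Y}{6055}\right) + 49708 = \left(\frac{\sqrt{1714}}{- \frac{35845}{1272}} + \frac{15042}{6055}\right) + 49708 = \left(\sqrt{1714} \left(- \frac{1272}{35845}\right) + 15042 \cdot \frac{1}{6055}\right) + 49708 = \left(- \frac{1272 \sqrt{1714}}{35845} + \frac{15042}{6055}\right) + 49708 = \left(\frac{15042}{6055} - \frac{1272 \sqrt{1714}}{35845}\right) + 49708 = \frac{300996982}{6055} - \frac{1272 \sqrt{1714}}{35845}$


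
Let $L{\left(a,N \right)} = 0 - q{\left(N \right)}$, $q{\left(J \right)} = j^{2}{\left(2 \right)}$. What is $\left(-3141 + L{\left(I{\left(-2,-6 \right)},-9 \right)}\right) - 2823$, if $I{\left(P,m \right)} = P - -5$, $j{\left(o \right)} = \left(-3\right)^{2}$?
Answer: $-6045$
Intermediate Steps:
$j{\left(o \right)} = 9$
$q{\left(J \right)} = 81$ ($q{\left(J \right)} = 9^{2} = 81$)
$I{\left(P,m \right)} = 5 + P$ ($I{\left(P,m \right)} = P + 5 = 5 + P$)
$L{\left(a,N \right)} = -81$ ($L{\left(a,N \right)} = 0 - 81 = -81$)
$\left(-3141 + L{\left(I{\left(-2,-6 \right)},-9 \right)}\right) - 2823 = \left(-3141 - 81\right) - 2823 = -3222 - 2823 = -6045$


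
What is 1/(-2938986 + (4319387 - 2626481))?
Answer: -1/1246080 ≈ -8.0252e-7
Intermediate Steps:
1/(-2938986 + (4319387 - 2626481)) = 1/(-2938986 + 1692906) = 1/(-1246080) = -1/1246080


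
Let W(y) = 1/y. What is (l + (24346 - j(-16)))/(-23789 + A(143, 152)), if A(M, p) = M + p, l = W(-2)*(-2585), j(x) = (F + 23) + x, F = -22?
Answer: -51307/46988 ≈ -1.0919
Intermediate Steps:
W(y) = 1/y
j(x) = 1 + x (j(x) = (-22 + 23) + x = 1 + x)
l = 2585/2 (l = -2585/(-2) = -1/2*(-2585) = 2585/2 ≈ 1292.5)
(l + (24346 - j(-16)))/(-23789 + A(143, 152)) = (2585/2 + (24346 - (1 - 16)))/(-23789 + (143 + 152)) = (2585/2 + (24346 - 1*(-15)))/(-23789 + 295) = (2585/2 + (24346 + 15))/(-23494) = (2585/2 + 24361)*(-1/23494) = (51307/2)*(-1/23494) = -51307/46988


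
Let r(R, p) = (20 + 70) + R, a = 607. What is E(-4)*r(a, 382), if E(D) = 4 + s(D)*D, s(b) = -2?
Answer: 8364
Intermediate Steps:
r(R, p) = 90 + R
E(D) = 4 - 2*D
E(-4)*r(a, 382) = (4 - 2*(-4))*(90 + 607) = (4 + 8)*697 = 12*697 = 8364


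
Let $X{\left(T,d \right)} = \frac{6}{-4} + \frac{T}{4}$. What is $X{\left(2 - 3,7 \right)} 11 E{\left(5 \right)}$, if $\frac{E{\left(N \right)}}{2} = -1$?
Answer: $\frac{77}{2} \approx 38.5$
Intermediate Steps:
$X{\left(T,d \right)} = - \frac{3}{2} + \frac{T}{4}$ ($X{\left(T,d \right)} = 6 \left(- \frac{1}{4}\right) + T \frac{1}{4} = - \frac{3}{2} + \frac{T}{4}$)
$E{\left(N \right)} = -2$ ($E{\left(N \right)} = 2 \left(-1\right) = -2$)
$X{\left(2 - 3,7 \right)} 11 E{\left(5 \right)} = \left(- \frac{3}{2} + \frac{2 - 3}{4}\right) 11 \left(-2\right) = \left(- \frac{3}{2} + \frac{1}{4} \left(-1\right)\right) 11 \left(-2\right) = \left(- \frac{3}{2} - \frac{1}{4}\right) 11 \left(-2\right) = \left(- \frac{7}{4}\right) 11 \left(-2\right) = \left(- \frac{77}{4}\right) \left(-2\right) = \frac{77}{2}$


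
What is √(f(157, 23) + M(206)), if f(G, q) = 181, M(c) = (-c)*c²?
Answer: I*√8741635 ≈ 2956.6*I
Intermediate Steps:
M(c) = -c³
√(f(157, 23) + M(206)) = √(181 - 1*206³) = √(181 - 1*8741816) = √(181 - 8741816) = √(-8741635) = I*√8741635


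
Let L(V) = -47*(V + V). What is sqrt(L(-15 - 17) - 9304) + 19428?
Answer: 19428 + 2*I*sqrt(1574) ≈ 19428.0 + 79.347*I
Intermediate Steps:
L(V) = -94*V
sqrt(L(-15 - 17) - 9304) + 19428 = sqrt(-94*(-15 - 17) - 9304) + 19428 = sqrt(-94*(-32) - 9304) + 19428 = sqrt(3008 - 9304) + 19428 = sqrt(-6296) + 19428 = 2*I*sqrt(1574) + 19428 = 19428 + 2*I*sqrt(1574)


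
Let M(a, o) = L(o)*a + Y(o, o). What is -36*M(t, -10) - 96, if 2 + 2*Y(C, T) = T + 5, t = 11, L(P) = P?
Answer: 3990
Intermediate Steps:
Y(C, T) = 3/2 + T/2 (Y(C, T) = -1 + (T + 5)/2 = -1 + (5 + T)/2 = -1 + (5/2 + T/2) = 3/2 + T/2)
M(a, o) = 3/2 + o/2 + a*o (M(a, o) = o*a + (3/2 + o/2) = a*o + (3/2 + o/2) = 3/2 + o/2 + a*o)
-36*M(t, -10) - 96 = -36*(3/2 + (1/2)*(-10) + 11*(-10)) - 96 = -36*(3/2 - 5 - 110) - 96 = -36*(-227/2) - 96 = 4086 - 96 = 3990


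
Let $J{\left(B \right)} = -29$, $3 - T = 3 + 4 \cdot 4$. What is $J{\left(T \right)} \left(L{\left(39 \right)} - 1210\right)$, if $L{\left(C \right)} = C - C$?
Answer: $35090$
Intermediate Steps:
$L{\left(C \right)} = 0$
$T = -16$ ($T = 3 - \left(3 + 4 \cdot 4\right) = 3 - \left(3 + 16\right) = 3 - 19 = -16$)
$J{\left(T \right)} \left(L{\left(39 \right)} - 1210\right) = - 29 \left(0 - 1210\right) = \left(-29\right) \left(-1210\right) = 35090$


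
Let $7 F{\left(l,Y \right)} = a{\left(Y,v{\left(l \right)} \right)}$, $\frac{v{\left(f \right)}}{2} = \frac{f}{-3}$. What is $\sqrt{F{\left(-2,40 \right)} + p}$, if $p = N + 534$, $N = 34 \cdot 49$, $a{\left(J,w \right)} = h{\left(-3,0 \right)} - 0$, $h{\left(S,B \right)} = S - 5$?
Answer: $\frac{4 \sqrt{6734}}{7} \approx 46.892$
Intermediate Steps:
$h{\left(S,B \right)} = -5 + S$ ($h{\left(S,B \right)} = S - 5 = -5 + S$)
$v{\left(f \right)} = - \frac{2 f}{3}$ ($v{\left(f \right)} = 2 \frac{f}{-3} = 2 f \left(- \frac{1}{3}\right) = 2 \left(- \frac{f}{3}\right) = - \frac{2 f}{3}$)
$a{\left(J,w \right)} = -8$ ($a{\left(J,w \right)} = \left(-5 - 3\right) - 0 = -8 + 0 = -8$)
$F{\left(l,Y \right)} = - \frac{8}{7}$ ($F{\left(l,Y \right)} = \frac{1}{7} \left(-8\right) = - \frac{8}{7}$)
$N = 1666$
$p = 2200$ ($p = 1666 + 534 = 2200$)
$\sqrt{F{\left(-2,40 \right)} + p} = \sqrt{- \frac{8}{7} + 2200} = \sqrt{\frac{15392}{7}} = \frac{4 \sqrt{6734}}{7}$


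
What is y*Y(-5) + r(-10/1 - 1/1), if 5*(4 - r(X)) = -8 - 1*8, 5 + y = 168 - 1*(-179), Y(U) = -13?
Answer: -22194/5 ≈ -4438.8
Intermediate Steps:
y = 342 (y = -5 + (168 - 1*(-179)) = -5 + (168 + 179) = -5 + 347 = 342)
r(X) = 36/5 (r(X) = 4 - (-8 - 1*8)/5 = 4 - (-8 - 8)/5 = 4 - 1/5*(-16) = 4 + 16/5 = 36/5)
y*Y(-5) + r(-10/1 - 1/1) = 342*(-13) + 36/5 = -4446 + 36/5 = -22194/5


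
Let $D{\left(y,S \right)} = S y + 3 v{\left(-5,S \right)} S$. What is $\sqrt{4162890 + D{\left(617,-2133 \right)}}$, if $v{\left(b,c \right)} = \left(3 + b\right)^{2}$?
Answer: $\sqrt{2821233} \approx 1679.7$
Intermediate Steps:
$D{\left(y,S \right)} = 12 S + S y$ ($D{\left(y,S \right)} = S y + 3 \left(3 - 5\right)^{2} S = S y + 3 \left(-2\right)^{2} S = S y + 3 \cdot 4 S = S y + 12 S = 12 S + S y$)
$\sqrt{4162890 + D{\left(617,-2133 \right)}} = \sqrt{4162890 - 2133 \left(12 + 617\right)} = \sqrt{4162890 - 1341657} = \sqrt{2821233}$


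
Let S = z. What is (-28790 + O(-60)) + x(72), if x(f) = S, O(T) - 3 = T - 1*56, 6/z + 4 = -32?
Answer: -173419/6 ≈ -28903.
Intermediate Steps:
z = -⅙ (z = 6/(-4 - 32) = 6/(-36) = 6*(-1/36) = -⅙ ≈ -0.16667)
O(T) = -53 + T (O(T) = 3 + (T - 1*56) = 3 + (T - 56) = 3 + (-56 + T) = -53 + T)
S = -⅙ ≈ -0.16667
x(f) = -⅙
(-28790 + O(-60)) + x(72) = (-28790 + (-53 - 60)) - ⅙ = (-28790 - 113) - ⅙ = -28903 - ⅙ = -173419/6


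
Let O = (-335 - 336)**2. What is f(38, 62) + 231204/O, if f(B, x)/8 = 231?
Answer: 832276572/450241 ≈ 1848.5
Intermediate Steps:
f(B, x) = 1848 (f(B, x) = 8*231 = 1848)
O = 450241 (O = (-671)**2 = 450241)
f(38, 62) + 231204/O = 1848 + 231204/450241 = 832276572/450241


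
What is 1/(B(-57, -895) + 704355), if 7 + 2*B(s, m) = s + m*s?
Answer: 2/1459661 ≈ 1.3702e-6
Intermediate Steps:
B(s, m) = -7/2 + s/2 + m*s/2 (B(s, m) = -7/2 + (s + m*s)/2 = -7/2 + (s/2 + m*s/2) = -7/2 + s/2 + m*s/2)
1/(B(-57, -895) + 704355) = 1/((-7/2 + (½)*(-57) + (½)*(-895)*(-57)) + 704355) = 1/((-7/2 - 57/2 + 51015/2) + 704355) = 1/(50951/2 + 704355) = 1/(1459661/2) = 2/1459661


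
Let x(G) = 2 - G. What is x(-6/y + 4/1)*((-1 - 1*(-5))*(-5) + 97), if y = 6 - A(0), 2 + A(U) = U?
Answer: -385/4 ≈ -96.250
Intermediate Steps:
A(U) = -2 + U
y = 8 (y = 6 - (-2 + 0) = 6 - 1*(-2) = 6 + 2 = 8)
x(-6/y + 4/1)*((-1 - 1*(-5))*(-5) + 97) = (2 - (-6/8 + 4/1))*((-1 - 1*(-5))*(-5) + 97) = (2 - (-6*⅛ + 4*1))*((-1 + 5)*(-5) + 97) = (2 - (-¾ + 4))*(4*(-5) + 97) = (2 - 1*13/4)*(-20 + 97) = (2 - 13/4)*77 = -5/4*77 = -385/4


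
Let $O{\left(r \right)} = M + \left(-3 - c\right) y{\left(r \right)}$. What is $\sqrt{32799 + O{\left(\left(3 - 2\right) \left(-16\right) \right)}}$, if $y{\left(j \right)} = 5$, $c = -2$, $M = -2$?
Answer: $2 \sqrt{8198} \approx 181.09$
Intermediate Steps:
$O{\left(r \right)} = -7$ ($O{\left(r \right)} = -2 + \left(-3 - -2\right) 5 = -2 + \left(-3 + 2\right) 5 = -2 - 5 = -7$)
$\sqrt{32799 + O{\left(\left(3 - 2\right) \left(-16\right) \right)}} = \sqrt{32799 - 7} = \sqrt{32792} = 2 \sqrt{8198}$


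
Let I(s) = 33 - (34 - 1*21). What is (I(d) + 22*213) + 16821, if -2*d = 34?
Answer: 21527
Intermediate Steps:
d = -17 (d = -1/2*34 = -17)
I(s) = 20 (I(s) = 33 - (34 - 21) = 33 - 1*13 = 33 - 13 = 20)
(I(d) + 22*213) + 16821 = (20 + 22*213) + 16821 = (20 + 4686) + 16821 = 4706 + 16821 = 21527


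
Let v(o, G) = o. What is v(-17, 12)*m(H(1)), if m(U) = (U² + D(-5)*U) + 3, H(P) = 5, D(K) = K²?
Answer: -2601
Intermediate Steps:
m(U) = 3 + U² + 25*U (m(U) = (U² + (-5)²*U) + 3 = (U² + 25*U) + 3 = 3 + U² + 25*U)
v(-17, 12)*m(H(1)) = -17*(3 + 5² + 25*5) = -17*(3 + 25 + 125) = -17*153 = -2601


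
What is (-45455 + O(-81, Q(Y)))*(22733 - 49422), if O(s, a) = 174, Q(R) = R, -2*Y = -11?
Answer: 1208504609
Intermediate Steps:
Y = 11/2 (Y = -1/2*(-11) = 11/2 ≈ 5.5000)
(-45455 + O(-81, Q(Y)))*(22733 - 49422) = (-45455 + 174)*(22733 - 49422) = -45281*(-26689) = 1208504609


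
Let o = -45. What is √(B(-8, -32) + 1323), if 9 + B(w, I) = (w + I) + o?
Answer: √1229 ≈ 35.057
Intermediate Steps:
B(w, I) = -54 + I + w (B(w, I) = -9 + ((w + I) - 45) = -9 + ((I + w) - 45) = -9 + (-45 + I + w) = -54 + I + w)
√(B(-8, -32) + 1323) = √((-54 - 32 - 8) + 1323) = √(-94 + 1323) = √1229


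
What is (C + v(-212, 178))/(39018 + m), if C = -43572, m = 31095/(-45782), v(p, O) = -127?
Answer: -2000627618/1786290981 ≈ -1.1200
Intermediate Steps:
m = -31095/45782 (m = 31095*(-1/45782) = -31095/45782 ≈ -0.67920)
(C + v(-212, 178))/(39018 + m) = (-43572 - 127)/(39018 - 31095/45782) = -43699/1786290981/45782 = -43699*45782/1786290981 = -2000627618/1786290981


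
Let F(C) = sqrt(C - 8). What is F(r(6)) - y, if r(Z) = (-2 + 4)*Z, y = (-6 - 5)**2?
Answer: -119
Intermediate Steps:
y = 121 (y = (-11)**2 = 121)
r(Z) = 2*Z
F(C) = sqrt(-8 + C)
F(r(6)) - y = sqrt(-8 + 2*6) - 1*121 = sqrt(-8 + 12) - 121 = sqrt(4) - 121 = 2 - 121 = -119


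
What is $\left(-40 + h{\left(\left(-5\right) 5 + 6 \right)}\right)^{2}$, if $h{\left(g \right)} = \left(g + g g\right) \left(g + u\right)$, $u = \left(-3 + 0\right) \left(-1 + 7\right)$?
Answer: $161137636$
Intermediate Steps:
$u = -18$ ($u = \left(-3\right) 6 = -18$)
$h{\left(g \right)} = \left(-18 + g\right) \left(g + g^{2}\right)$ ($h{\left(g \right)} = \left(g + g g\right) \left(g - 18\right) = \left(g + g^{2}\right) \left(-18 + g\right) = \left(-18 + g\right) \left(g + g^{2}\right)$)
$\left(-40 + h{\left(\left(-5\right) 5 + 6 \right)}\right)^{2} = \left(-40 + \left(\left(-5\right) 5 + 6\right) \left(-18 + \left(\left(-5\right) 5 + 6\right)^{2} - 17 \left(\left(-5\right) 5 + 6\right)\right)\right)^{2} = \left(-40 + \left(-25 + 6\right) \left(-18 + \left(-25 + 6\right)^{2} - 17 \left(-25 + 6\right)\right)\right)^{2} = \left(-40 - 19 \left(-18 + \left(-19\right)^{2} - -323\right)\right)^{2} = \left(-40 - 19 \left(-18 + 361 + 323\right)\right)^{2} = \left(-40 - 12654\right)^{2} = \left(-12694\right)^{2} = 161137636$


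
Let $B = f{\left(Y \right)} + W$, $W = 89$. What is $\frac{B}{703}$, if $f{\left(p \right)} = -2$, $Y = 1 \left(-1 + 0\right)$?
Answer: $\frac{87}{703} \approx 0.12376$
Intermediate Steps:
$Y = -1$ ($Y = 1 \left(-1\right) = -1$)
$B = 87$ ($B = -2 + 89 = 87$)
$\frac{B}{703} = \frac{87}{703}$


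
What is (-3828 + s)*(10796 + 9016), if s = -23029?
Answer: -532090884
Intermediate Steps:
(-3828 + s)*(10796 + 9016) = (-3828 - 23029)*(10796 + 9016) = -26857*19812 = -532090884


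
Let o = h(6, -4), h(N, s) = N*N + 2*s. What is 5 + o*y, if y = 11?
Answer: 313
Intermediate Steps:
h(N, s) = N**2 + 2*s
o = 28 (o = 6**2 + 2*(-4) = 36 - 8 = 28)
5 + o*y = 5 + 28*11 = 5 + 308 = 313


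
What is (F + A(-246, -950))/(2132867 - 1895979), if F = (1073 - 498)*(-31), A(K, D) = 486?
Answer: -17339/236888 ≈ -0.073195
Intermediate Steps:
F = -17825 (F = 575*(-31) = -17825)
(F + A(-246, -950))/(2132867 - 1895979) = (-17825 + 486)/(2132867 - 1895979) = -17339/236888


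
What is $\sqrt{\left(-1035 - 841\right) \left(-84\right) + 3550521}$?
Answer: $\sqrt{3708105} \approx 1925.6$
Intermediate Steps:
$\sqrt{\left(-1035 - 841\right) \left(-84\right) + 3550521} = \sqrt{\left(-1876\right) \left(-84\right) + 3550521} = \sqrt{157584 + 3550521} = \sqrt{3708105}$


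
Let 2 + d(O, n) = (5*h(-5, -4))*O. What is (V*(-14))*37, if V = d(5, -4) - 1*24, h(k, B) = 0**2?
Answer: 13468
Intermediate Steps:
h(k, B) = 0
d(O, n) = -2 (d(O, n) = -2 + (5*0)*O = -2 + 0*O = -2 + 0 = -2)
V = -26 (V = -2 - 1*24 = -2 - 24 = -26)
(V*(-14))*37 = -26*(-14)*37 = 364*37 = 13468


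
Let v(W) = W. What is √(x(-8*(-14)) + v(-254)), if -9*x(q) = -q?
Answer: I*√2174/3 ≈ 15.542*I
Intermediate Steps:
x(q) = q/9 (x(q) = -(-1)*q/9 = q/9)
√(x(-8*(-14)) + v(-254)) = √((-8*(-14))/9 - 254) = √((⅑)*112 - 254) = √(112/9 - 254) = √(-2174/9) = I*√2174/3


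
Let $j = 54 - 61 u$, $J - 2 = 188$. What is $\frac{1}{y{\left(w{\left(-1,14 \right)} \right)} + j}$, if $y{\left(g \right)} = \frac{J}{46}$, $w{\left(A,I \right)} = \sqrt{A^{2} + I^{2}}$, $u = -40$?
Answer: $\frac{23}{57457} \approx 0.0004003$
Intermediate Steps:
$J = 190$ ($J = 2 + 188 = 190$)
$j = 2494$ ($j = 54 - -2440 = 54 + 2440 = 2494$)
$y{\left(g \right)} = \frac{95}{23}$ ($y{\left(g \right)} = \frac{190}{46} = 190 \cdot \frac{1}{46} = \frac{95}{23}$)
$\frac{1}{y{\left(w{\left(-1,14 \right)} \right)} + j} = \frac{1}{\frac{95}{23} + 2494} = \frac{1}{\frac{57457}{23}} = \frac{23}{57457}$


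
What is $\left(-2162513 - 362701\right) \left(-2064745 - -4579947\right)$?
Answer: $-6351423303228$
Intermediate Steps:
$\left(-2162513 - 362701\right) \left(-2064745 - -4579947\right) = - 2525214 \left(-2064745 + 4579947\right) = \left(-2525214\right) 2515202 = -6351423303228$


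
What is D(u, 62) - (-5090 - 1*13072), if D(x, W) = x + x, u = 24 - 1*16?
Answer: 18178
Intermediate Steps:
u = 8 (u = 24 - 16 = 8)
D(x, W) = 2*x
D(u, 62) - (-5090 - 1*13072) = 2*8 - (-5090 - 1*13072) = 16 - (-5090 - 13072) = 16 - 1*(-18162) = 16 + 18162 = 18178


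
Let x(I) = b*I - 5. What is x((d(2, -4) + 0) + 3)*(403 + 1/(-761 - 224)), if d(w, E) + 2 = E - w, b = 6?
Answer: -2778678/197 ≈ -14105.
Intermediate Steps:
d(w, E) = -2 + E - w (d(w, E) = -2 + (E - w) = -2 + E - w)
x(I) = -5 + 6*I (x(I) = 6*I - 5 = -5 + 6*I)
x((d(2, -4) + 0) + 3)*(403 + 1/(-761 - 224)) = (-5 + 6*(((-2 - 4 - 1*2) + 0) + 3))*(403 + 1/(-761 - 224)) = (-5 + 6*(((-2 - 4 - 2) + 0) + 3))*(403 + 1/(-985)) = (-5 + 6*((-8 + 0) + 3))*(403 - 1/985) = (-5 + 6*(-8 + 3))*(396954/985) = (-5 + 6*(-5))*(396954/985) = (-5 - 30)*(396954/985) = -35*396954/985 = -2778678/197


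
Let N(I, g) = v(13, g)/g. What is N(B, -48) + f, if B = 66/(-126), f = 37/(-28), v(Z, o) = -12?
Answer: -15/14 ≈ -1.0714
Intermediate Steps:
f = -37/28 (f = 37*(-1/28) = -37/28 ≈ -1.3214)
B = -11/21 (B = 66*(-1/126) = -11/21 ≈ -0.52381)
N(I, g) = -12/g
N(B, -48) + f = -12/(-48) - 37/28 = -12*(-1/48) - 37/28 = ¼ - 37/28 = -15/14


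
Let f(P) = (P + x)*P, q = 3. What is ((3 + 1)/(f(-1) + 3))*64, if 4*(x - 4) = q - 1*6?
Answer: 1024/3 ≈ 341.33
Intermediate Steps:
x = 13/4 (x = 4 + (3 - 1*6)/4 = 4 + (3 - 6)/4 = 4 + (¼)*(-3) = 4 - ¾ = 13/4 ≈ 3.2500)
f(P) = P*(13/4 + P) (f(P) = (P + 13/4)*P = (13/4 + P)*P = P*(13/4 + P))
((3 + 1)/(f(-1) + 3))*64 = ((3 + 1)/((¼)*(-1)*(13 + 4*(-1)) + 3))*64 = (4/((¼)*(-1)*(13 - 4) + 3))*64 = (4/((¼)*(-1)*9 + 3))*64 = (4/(-9/4 + 3))*64 = (4/(¾))*64 = (4*(4/3))*64 = (16/3)*64 = 1024/3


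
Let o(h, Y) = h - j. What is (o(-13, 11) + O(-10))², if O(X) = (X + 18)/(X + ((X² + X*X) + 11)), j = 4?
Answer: 11621281/40401 ≈ 287.65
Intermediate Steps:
o(h, Y) = -4 + h (o(h, Y) = h - 1*4 = h - 4 = -4 + h)
O(X) = (18 + X)/(11 + X + 2*X²) (O(X) = (18 + X)/(X + ((X² + X²) + 11)) = (18 + X)/(X + (2*X² + 11)) = (18 + X)/(X + (11 + 2*X²)) = (18 + X)/(11 + X + 2*X²))
(o(-13, 11) + O(-10))² = ((-4 - 13) + (18 - 10)/(11 - 10 + 2*(-10)²))² = (-17 + 8/(11 - 10 + 2*100))² = (-17 + 8/(11 - 10 + 200))² = (-17 + 8/201)² = (-3409/201)² = 11621281/40401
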